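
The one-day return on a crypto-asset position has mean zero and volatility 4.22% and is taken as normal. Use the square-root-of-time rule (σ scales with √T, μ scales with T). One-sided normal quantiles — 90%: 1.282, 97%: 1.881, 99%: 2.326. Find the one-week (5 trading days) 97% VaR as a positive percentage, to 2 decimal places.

17.75%

σ_{5d} = 4.22% × √5 = 9.436%.
VaR = 1.881 × 9.436% = 17.749%.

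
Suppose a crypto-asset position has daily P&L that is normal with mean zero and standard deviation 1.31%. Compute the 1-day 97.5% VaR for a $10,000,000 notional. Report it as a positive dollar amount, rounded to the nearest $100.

$256,800

At 97.5% one-sided, z = 1.960.
VaR = z·σ = 1.960 × 1.31% = 2.568%.
On $10,000,000: 0.02568 × $10,000,000 = $256,800.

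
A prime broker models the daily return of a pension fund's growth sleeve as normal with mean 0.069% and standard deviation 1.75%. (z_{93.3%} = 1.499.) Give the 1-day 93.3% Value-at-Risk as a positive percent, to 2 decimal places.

VaR = −μ + z·σ = −(0.069%) + 1.499 × 1.75% = 2.554%.

2.55%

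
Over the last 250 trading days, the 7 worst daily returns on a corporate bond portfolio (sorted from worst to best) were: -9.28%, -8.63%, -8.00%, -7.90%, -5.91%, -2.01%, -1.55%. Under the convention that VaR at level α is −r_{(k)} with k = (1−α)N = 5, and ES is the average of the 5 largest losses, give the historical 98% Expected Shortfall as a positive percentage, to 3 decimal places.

7.944%

The 5 worst returns sum to -39.72%.
ES = −(-39.72%) / 5 = 7.944%.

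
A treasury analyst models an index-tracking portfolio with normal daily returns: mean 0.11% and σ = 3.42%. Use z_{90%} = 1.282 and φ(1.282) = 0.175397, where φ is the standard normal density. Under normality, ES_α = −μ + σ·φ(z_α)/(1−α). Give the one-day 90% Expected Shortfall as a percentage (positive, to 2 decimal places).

Tail multiplier: φ(z)/(1−α) = 0.175397 / 0.1 = 1.754.
ES = −(0.11%) + 3.42% × 1.754 = 5.889%.

5.89%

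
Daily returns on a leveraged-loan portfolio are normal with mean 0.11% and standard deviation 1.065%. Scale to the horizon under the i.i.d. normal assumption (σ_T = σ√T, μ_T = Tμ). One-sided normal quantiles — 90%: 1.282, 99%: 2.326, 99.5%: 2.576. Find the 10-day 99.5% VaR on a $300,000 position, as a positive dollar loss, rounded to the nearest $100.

$22,700

σ_{10d} = 1.065% × √10 = 3.368%; μ_{10d} = 10 × 0.11% = 1.100%.
VaR = −(1.100%) + 2.576 × 3.368% = 7.576%.
On $300,000: 0.07576 × $300,000 = $22,728.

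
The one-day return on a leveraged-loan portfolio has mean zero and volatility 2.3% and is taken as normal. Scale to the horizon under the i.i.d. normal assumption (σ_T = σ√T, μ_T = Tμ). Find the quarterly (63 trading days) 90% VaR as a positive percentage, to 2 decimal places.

23.40%

At 90%, z = 1.282.
σ_{63d} = 2.3% × √63 = 18.256%.
VaR = 1.282 × 18.256% = 23.404%.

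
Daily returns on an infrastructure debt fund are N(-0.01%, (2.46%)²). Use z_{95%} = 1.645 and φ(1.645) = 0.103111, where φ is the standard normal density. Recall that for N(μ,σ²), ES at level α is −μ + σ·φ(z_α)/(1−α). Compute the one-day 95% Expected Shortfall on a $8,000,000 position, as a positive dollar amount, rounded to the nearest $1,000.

$407,000

Tail multiplier: φ(z)/(1−α) = 0.103111 / 0.05 = 2.062.
ES = −(-0.01%) + 2.46% × 2.062 = 5.083%.
On $8,000,000: 0.05083 × $8,000,000 = $406,640.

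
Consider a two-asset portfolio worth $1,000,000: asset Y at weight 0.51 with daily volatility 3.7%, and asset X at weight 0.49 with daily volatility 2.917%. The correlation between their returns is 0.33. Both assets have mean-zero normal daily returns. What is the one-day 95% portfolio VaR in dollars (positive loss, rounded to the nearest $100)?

$44,700

σ_p² = 0.51²·3.7² + 0.49²·2.917² + 2·0.33·0.51·0.49·3.7·2.917 = 7.3839 (%²).
σ_p = √7.3839 = 2.717%.
At 95%, z = 1.645.
VaR = 1.645 × 2.717% = 4.469%; on $1,000,000 that is $44,690.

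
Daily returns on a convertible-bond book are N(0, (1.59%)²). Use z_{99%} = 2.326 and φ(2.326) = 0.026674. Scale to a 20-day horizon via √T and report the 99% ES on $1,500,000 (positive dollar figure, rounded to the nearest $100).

σ_{20d} = 1.59% × √20 = 7.111%.
ES multiplier = φ(z)/(1−α) = 0.026674/0.01 = 2.667.
ES = 7.111% × 2.667 = 18.965%; on $1,500,000: $284,475.

$284,500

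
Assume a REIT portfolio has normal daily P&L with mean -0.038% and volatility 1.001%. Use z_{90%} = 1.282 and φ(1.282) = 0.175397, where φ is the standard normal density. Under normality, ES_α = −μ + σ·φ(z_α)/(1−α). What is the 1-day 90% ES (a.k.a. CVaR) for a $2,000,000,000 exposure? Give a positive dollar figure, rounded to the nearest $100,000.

Tail multiplier: φ(z)/(1−α) = 0.175397 / 0.1 = 1.754.
ES = −(-0.038%) + 1.001% × 1.754 = 1.794%.
On $2,000,000,000: 0.01794 × $2,000,000,000 = $35,880,000.

$35,900,000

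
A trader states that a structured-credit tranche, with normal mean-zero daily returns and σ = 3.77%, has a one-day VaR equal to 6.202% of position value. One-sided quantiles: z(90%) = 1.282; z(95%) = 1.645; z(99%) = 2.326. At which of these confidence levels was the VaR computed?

95%

Implied z = VaR/σ = 6.202 / 3.77 = 1.645.
This matches z(95%) = 1.645.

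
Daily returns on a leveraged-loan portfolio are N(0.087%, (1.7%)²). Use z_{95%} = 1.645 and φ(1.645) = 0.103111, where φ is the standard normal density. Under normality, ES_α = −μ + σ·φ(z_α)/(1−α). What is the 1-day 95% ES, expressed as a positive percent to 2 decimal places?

Tail multiplier: φ(z)/(1−α) = 0.103111 / 0.05 = 2.062.
ES = −(0.087%) + 1.7% × 2.062 = 3.418%.

3.42%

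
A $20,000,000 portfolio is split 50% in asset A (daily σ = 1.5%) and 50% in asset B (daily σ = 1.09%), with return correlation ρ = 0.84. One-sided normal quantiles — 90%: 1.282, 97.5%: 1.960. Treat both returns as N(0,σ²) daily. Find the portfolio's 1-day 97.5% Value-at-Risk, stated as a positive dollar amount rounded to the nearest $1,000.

σ_p² = 0.5²·1.5² + 0.5²·1.09² + 2·0.84·0.5·0.5·1.5·1.09 = 1.5462 (%²).
σ_p = √1.5462 = 1.243%.
VaR = 1.960 × 1.243% = 2.436%; on $20,000,000 that is $487,200.

$487,000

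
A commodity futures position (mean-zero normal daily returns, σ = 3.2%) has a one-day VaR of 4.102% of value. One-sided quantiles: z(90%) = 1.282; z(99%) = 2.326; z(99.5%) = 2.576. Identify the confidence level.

Implied z = VaR/σ = 4.102 / 3.2 = 1.282.
This matches z(90%) = 1.282.

90%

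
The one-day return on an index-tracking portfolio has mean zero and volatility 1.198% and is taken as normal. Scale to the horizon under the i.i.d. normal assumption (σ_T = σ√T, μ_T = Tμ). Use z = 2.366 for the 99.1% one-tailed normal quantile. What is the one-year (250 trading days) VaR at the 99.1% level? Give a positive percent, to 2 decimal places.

σ_{250d} = 1.198% × √250 = 18.942%.
VaR = 2.366 × 18.942% = 44.817%.

44.82%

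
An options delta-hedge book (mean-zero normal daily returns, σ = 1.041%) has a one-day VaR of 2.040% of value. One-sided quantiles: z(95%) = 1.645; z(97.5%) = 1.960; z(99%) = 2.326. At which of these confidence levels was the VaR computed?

Implied z = VaR/σ = 2.040 / 1.041 = 1.960.
This matches z(97.5%) = 1.960.

97.5%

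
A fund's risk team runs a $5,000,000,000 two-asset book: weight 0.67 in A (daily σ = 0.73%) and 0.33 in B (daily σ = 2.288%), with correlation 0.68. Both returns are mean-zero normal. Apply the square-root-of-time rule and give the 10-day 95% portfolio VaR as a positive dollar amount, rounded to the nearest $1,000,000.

σ_p = √(0.67²·0.73² + 0.33²·2.288² + 2·0.68·0.67·0.33·0.73·2.288) = 1.145%.
σ_{10d} = 1.145% × √10 = 3.621%.
z(95%) = 1.645.
VaR = 1.645 × 3.621% = 5.957%; on $5,000,000,000 that is $297,850,000.

$298,000,000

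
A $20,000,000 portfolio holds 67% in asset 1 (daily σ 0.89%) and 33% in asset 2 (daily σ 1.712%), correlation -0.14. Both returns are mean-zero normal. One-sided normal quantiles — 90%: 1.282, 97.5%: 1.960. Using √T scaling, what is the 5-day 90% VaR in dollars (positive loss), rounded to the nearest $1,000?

$437,000

σ_p = √(0.67²·0.89² + 0.33²·1.712² + 2·-0.14·0.67·0.33·0.89·1.712) = 0.762%.
σ_{5d} = 0.762% × √5 = 1.704%.
VaR = 1.282 × 1.704% = 2.185%; on $20,000,000 that is $437,000.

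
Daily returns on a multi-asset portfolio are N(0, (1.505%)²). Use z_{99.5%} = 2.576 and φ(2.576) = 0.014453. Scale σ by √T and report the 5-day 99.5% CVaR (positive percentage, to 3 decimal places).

σ_{5d} = 1.505% × √5 = 3.365%.
ES multiplier = φ(z)/(1−α) = 0.014453/0.005 = 2.891.
ES = 3.365% × 2.891 = 9.728%.

9.728%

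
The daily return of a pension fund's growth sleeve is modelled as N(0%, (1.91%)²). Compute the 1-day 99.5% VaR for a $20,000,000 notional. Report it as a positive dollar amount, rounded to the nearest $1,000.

At 99.5% one-sided, z = 2.576.
VaR = z·σ = 2.576 × 1.91% = 4.920%.
On $20,000,000: 0.04920 × $20,000,000 = $984,000.

$984,000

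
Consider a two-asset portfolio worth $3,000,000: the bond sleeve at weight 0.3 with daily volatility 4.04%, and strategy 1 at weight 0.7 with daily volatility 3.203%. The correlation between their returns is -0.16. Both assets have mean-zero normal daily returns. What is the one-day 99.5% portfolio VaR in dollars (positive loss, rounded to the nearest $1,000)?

σ_p² = 0.3²·4.04² + 0.7²·3.203² + 2·-0.16·0.3·0.7·4.04·3.203 = 5.6264 (%²).
σ_p = √5.6264 = 2.372%.
At 99.5%, z = 2.576.
VaR = 2.576 × 2.372% = 6.110%; on $3,000,000 that is $183,300.

$183,000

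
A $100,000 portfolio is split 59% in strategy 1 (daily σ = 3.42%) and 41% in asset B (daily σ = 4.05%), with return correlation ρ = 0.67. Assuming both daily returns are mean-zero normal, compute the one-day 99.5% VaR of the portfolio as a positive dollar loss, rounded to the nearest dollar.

σ_p² = 0.59²·3.42² + 0.41²·4.05² + 2·0.67·0.59·0.41·3.42·4.05 = 11.3185 (%²).
σ_p = √11.3185 = 3.364%.
At 99.5%, z = 2.576.
VaR = 2.576 × 3.364% = 8.666%; on $100,000 that is $8,666.

$8,666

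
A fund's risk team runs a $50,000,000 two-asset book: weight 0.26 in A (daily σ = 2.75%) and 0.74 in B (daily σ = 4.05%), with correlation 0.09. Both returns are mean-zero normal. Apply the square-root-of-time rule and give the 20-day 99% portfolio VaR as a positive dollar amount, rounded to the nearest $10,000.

$16,350,000

σ_p = √(0.26²·2.75² + 0.74²·4.05² + 2·0.09·0.26·0.74·2.75·4.05) = 3.143%.
σ_{20d} = 3.143% × √20 = 14.056%.
z(99%) = 2.326.
VaR = 2.326 × 14.056% = 32.694%; on $50,000,000 that is $16,347,000.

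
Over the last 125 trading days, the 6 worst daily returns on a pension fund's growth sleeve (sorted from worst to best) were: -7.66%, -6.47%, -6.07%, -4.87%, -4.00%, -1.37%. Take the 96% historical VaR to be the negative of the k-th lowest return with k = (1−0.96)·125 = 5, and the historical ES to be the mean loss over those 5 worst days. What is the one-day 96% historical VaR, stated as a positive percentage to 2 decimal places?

k = 5; the 5th lowest return is -4.00%, so VaR = 4.00%.

4.00%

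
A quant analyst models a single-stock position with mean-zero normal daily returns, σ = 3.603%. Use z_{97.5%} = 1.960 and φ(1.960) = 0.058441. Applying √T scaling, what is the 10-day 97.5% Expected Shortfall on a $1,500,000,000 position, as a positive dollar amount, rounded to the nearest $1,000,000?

σ_{10d} = 3.603% × √10 = 11.394%.
ES multiplier = φ(z)/(1−α) = 0.058441/0.025 = 2.338.
ES = 11.394% × 2.338 = 26.639%; on $1,500,000,000: $399,585,000.

$400,000,000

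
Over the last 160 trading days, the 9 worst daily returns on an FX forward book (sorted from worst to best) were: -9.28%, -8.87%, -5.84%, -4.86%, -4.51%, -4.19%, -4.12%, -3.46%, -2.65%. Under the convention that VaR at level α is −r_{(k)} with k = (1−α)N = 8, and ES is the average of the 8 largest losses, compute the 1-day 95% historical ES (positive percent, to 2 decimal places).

The 8 worst returns sum to -45.13%.
ES = −(-45.13%) / 8 = 5.64125% ≈ 5.64%.

5.64%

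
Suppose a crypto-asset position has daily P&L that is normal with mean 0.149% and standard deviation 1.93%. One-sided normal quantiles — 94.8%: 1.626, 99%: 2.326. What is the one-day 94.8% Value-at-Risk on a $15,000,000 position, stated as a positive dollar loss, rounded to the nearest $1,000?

$448,000

VaR = −μ + z·σ = −(0.149%) + 1.626 × 1.93% = 2.989%.
On $15,000,000: 0.02989 × $15,000,000 = $448,350.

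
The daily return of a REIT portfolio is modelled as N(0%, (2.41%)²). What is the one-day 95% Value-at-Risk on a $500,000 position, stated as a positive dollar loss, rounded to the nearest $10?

$19,820

At 95% one-sided, z = 1.645.
VaR = z·σ = 1.645 × 2.41% = 3.964%.
On $500,000: 0.03964 × $500,000 = $19,820.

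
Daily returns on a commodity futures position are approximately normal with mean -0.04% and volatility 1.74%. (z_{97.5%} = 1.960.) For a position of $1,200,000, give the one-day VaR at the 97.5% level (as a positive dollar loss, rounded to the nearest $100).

VaR = −μ + z·σ = −(-0.04%) + 1.960 × 1.74% = 3.450%.
On $1,200,000: 0.03450 × $1,200,000 = $41,400.

$41,400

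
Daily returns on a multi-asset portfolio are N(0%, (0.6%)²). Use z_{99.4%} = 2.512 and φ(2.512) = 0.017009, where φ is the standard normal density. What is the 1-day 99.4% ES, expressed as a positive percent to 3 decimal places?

1.701%

Tail multiplier: φ(z)/(1−α) = 0.017009 / 0.006 = 2.835.
ES = 0.6% × 2.835 = 1.701%.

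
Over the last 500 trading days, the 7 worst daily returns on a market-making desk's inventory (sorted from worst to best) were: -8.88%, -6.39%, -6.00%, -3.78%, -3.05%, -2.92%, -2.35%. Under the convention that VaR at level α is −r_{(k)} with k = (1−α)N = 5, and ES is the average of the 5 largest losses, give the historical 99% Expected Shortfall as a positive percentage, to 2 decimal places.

The 5 worst returns sum to -28.10%.
ES = −(-28.10%) / 5 = 5.62%.

5.62%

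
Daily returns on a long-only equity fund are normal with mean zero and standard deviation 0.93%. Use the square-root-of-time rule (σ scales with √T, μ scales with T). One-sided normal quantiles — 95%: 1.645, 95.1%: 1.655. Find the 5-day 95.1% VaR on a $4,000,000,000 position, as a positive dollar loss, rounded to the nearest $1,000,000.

$138,000,000

σ_{5d} = 0.93% × √5 = 2.080%.
VaR = 1.655 × 2.080% = 3.442%.
On $4,000,000,000: 0.03442 × $4,000,000,000 = $137,680,000.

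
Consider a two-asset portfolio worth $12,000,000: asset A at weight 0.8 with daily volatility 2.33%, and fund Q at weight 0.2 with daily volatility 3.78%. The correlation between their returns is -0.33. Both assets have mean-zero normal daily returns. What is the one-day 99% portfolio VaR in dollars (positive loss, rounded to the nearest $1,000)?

σ_p² = 0.8²·2.33² + 0.2²·3.78² + 2·-0.33·0.8·0.2·2.33·3.78 = 3.1160 (%²).
σ_p = √3.1160 = 1.765%.
At 99%, z = 2.326.
VaR = 2.326 × 1.765% = 4.105%; on $12,000,000 that is $492,600.

$493,000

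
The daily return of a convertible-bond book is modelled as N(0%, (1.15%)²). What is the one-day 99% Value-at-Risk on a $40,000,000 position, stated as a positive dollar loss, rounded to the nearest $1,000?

At 99% one-sided, z = 2.326.
VaR = z·σ = 2.326 × 1.15% = 2.675%.
On $40,000,000: 0.02675 × $40,000,000 = $1,070,000.

$1,070,000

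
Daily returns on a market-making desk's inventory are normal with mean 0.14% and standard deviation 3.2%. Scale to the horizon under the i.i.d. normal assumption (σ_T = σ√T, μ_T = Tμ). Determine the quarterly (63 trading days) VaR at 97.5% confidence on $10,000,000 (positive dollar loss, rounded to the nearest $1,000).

At 97.5%, z = 1.960.
σ_{63d} = 3.2% × √63 = 25.399%; μ_{63d} = 63 × 0.14% = 8.820%.
VaR = −(8.820%) + 1.960 × 25.399% = 40.962%.
On $10,000,000: 0.40962 × $10,000,000 = $4,096,200.

$4,096,000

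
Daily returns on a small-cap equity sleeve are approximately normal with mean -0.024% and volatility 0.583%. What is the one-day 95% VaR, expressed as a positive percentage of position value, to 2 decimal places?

At 95% one-sided, z = 1.645.
VaR = −μ + z·σ = −(-0.024%) + 1.645 × 0.583% = 0.983%.

0.98%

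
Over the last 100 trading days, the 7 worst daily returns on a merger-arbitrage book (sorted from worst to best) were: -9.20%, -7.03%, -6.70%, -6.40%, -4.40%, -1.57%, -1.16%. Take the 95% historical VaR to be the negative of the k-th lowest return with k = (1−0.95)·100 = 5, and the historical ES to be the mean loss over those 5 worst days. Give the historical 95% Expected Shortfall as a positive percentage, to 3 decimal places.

6.746%

The 5 worst returns sum to -33.73%.
ES = −(-33.73%) / 5 = 6.746%.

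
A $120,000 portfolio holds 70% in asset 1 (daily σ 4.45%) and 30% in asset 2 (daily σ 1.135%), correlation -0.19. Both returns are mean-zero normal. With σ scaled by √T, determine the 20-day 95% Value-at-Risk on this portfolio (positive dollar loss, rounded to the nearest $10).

$27,090

σ_p = √(0.7²·4.45² + 0.3²·1.135² + 2·-0.19·0.7·0.3·4.45·1.135) = 3.069%.
σ_{20d} = 3.069% × √20 = 13.725%.
z(95%) = 1.645.
VaR = 1.645 × 13.725% = 22.578%; on $120,000 that is $27,094.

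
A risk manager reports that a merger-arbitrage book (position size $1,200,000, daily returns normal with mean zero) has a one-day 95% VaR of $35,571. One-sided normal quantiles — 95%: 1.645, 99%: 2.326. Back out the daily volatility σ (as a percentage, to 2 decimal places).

VaR as a fraction: $35,571 / $1,200,000 = 2.964%.
σ = VaR / z = 2.964% / 1.645 = 1.802%.

1.80%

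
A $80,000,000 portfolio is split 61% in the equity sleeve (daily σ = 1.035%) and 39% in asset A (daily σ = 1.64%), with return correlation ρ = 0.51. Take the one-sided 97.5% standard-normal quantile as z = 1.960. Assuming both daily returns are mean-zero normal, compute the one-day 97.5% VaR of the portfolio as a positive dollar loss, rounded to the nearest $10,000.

$1,730,000

σ_p² = 0.61²·1.035² + 0.39²·1.64² + 2·0.51·0.61·0.39·1.035·1.64 = 1.2196 (%²).
σ_p = √1.2196 = 1.104%.
VaR = 1.960 × 1.104% = 2.164%; on $80,000,000 that is $1,731,200.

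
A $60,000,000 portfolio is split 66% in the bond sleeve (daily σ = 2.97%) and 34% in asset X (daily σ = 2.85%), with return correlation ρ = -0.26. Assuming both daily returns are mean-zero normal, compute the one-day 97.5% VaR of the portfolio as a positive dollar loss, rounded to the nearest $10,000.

$2,290,000

σ_p² = 0.66²·2.97² + 0.34²·2.85² + 2·-0.26·0.66·0.34·2.97·2.85 = 3.7936 (%²).
σ_p = √3.7936 = 1.948%.
At 97.5%, z = 1.960.
VaR = 1.960 × 1.948% = 3.818%; on $60,000,000 that is $2,290,800.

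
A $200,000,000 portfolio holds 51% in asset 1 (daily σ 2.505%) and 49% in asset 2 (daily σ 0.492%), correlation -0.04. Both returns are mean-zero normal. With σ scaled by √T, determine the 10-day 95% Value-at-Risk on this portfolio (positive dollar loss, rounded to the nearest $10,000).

$13,430,000

σ_p = √(0.51²·2.505² + 0.49²·0.492² + 2·-0.04·0.51·0.49·2.505·0.492) = 1.291%.
σ_{10d} = 1.291% × √10 = 4.083%.
z(95%) = 1.645.
VaR = 1.645 × 4.083% = 6.717%; on $200,000,000 that is $13,434,000.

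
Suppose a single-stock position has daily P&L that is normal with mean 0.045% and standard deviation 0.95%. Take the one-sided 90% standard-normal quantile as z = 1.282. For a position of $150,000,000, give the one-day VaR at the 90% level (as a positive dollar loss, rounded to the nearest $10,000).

$1,760,000

VaR = −μ + z·σ = −(0.045%) + 1.282 × 0.95% = 1.173%.
On $150,000,000: 0.01173 × $150,000,000 = $1,759,500.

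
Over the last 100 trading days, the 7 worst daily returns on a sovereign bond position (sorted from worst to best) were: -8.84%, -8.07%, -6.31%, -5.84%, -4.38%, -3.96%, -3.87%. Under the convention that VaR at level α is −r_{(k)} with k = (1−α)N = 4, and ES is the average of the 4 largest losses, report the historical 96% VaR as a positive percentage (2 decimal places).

k = 4; the 4th lowest return is -5.84%, so VaR = 5.84%.

5.84%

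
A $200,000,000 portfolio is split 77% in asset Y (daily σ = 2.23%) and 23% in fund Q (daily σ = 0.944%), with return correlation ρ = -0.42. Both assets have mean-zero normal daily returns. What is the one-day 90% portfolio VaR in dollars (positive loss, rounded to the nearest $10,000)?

σ_p² = 0.77²·2.23² + 0.23²·0.944² + 2·-0.42·0.77·0.23·2.23·0.944 = 2.6824 (%²).
σ_p = √2.6824 = 1.638%.
At 90%, z = 1.282.
VaR = 1.282 × 1.638% = 2.100%; on $200,000,000 that is $4,200,000.

$4,200,000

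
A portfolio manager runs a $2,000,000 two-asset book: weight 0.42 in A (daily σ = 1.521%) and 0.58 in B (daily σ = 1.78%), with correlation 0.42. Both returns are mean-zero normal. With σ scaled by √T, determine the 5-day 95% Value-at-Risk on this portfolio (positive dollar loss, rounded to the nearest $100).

$104,800

σ_p = √(0.42²·1.521² + 0.58²·1.78² + 2·0.42·0.42·0.58·1.521·1.78) = 1.424%.
σ_{5d} = 1.424% × √5 = 3.184%.
z(95%) = 1.645.
VaR = 1.645 × 3.184% = 5.238%; on $2,000,000 that is $104,760.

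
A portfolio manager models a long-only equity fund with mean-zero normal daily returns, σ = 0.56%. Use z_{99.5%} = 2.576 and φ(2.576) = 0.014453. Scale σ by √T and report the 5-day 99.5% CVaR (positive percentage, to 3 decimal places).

σ_{5d} = 0.56% × √5 = 1.252%.
ES multiplier = φ(z)/(1−α) = 0.014453/0.005 = 2.891.
ES = 1.252% × 2.891 = 3.620%.

3.620%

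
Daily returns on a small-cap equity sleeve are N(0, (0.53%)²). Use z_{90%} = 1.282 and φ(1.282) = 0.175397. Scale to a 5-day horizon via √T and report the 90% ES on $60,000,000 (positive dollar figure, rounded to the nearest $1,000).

σ_{5d} = 0.53% × √5 = 1.185%.
ES multiplier = φ(z)/(1−α) = 0.175397/0.1 = 1.754.
ES = 1.185% × 1.754 = 2.078%; on $60,000,000: $1,246,800.

$1,247,000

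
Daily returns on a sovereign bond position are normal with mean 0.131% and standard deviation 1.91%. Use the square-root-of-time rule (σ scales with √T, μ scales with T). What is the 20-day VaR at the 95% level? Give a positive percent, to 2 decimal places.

11.43%

At 95%, z = 1.645.
σ_{20d} = 1.91% × √20 = 8.542%; μ_{20d} = 20 × 0.131% = 2.620%.
VaR = −(2.620%) + 1.645 × 8.542% = 11.432%.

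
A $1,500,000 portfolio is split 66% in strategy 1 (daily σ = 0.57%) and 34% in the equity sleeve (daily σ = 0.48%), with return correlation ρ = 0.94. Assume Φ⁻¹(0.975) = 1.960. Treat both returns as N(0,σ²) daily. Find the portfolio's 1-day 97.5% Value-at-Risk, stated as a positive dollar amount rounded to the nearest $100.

σ_p² = 0.66²·0.57² + 0.34²·0.48² + 2·0.94·0.66·0.34·0.57·0.48 = 0.2836 (%²).
σ_p = √0.2836 = 0.533%.
VaR = 1.960 × 0.533% = 1.045%; on $1,500,000 that is $15,675.

$15,700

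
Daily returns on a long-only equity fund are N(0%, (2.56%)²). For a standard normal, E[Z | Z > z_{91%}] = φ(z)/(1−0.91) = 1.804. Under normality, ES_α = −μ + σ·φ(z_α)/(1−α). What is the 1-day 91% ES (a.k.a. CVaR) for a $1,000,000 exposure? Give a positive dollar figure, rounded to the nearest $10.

ES = 2.56% × 1.804 = 4.618%.
On $1,000,000: 0.04618 × $1,000,000 = $46,180.

$46,180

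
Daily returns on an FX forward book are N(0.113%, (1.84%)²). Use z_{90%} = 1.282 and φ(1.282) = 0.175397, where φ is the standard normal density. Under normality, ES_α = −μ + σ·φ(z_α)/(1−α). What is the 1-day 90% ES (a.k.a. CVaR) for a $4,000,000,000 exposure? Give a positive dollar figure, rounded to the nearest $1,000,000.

Tail multiplier: φ(z)/(1−α) = 0.175397 / 0.1 = 1.754.
ES = −(0.113%) + 1.84% × 1.754 = 3.114%.
On $4,000,000,000: 0.03114 × $4,000,000,000 = $124,560,000.

$125,000,000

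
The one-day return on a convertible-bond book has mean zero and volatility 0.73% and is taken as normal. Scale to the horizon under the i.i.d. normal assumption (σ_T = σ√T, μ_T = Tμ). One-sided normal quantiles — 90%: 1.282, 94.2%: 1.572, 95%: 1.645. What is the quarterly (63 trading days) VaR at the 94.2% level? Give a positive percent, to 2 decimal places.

9.11%

σ_{63d} = 0.73% × √63 = 5.794%.
VaR = 1.572 × 5.794% = 9.108%.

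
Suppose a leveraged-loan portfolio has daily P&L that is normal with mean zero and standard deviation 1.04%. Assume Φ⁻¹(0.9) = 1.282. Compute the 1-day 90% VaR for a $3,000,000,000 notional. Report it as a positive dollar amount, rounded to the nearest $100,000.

VaR = z·σ = 1.282 × 1.04% = 1.333%.
On $3,000,000,000: 0.01333 × $3,000,000,000 = $39,990,000.

$40,000,000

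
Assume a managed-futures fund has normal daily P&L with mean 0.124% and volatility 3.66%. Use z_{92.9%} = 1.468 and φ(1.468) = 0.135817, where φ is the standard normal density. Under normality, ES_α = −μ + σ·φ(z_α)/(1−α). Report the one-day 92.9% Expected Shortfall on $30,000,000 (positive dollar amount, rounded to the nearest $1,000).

$2,063,000

Tail multiplier: φ(z)/(1−α) = 0.135817 / 0.071 = 1.913.
ES = −(0.124%) + 3.66% × 1.913 = 6.878%.
On $30,000,000: 0.06878 × $30,000,000 = $2,063,400.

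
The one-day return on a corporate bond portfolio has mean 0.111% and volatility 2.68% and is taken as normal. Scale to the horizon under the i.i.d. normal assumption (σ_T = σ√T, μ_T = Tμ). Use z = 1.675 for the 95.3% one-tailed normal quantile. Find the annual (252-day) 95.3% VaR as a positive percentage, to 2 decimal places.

σ_{252d} = 2.68% × √252 = 42.544%; μ_{252d} = 252 × 0.111% = 27.972%.
VaR = −(27.972%) + 1.675 × 42.544% = 43.289%.

43.29%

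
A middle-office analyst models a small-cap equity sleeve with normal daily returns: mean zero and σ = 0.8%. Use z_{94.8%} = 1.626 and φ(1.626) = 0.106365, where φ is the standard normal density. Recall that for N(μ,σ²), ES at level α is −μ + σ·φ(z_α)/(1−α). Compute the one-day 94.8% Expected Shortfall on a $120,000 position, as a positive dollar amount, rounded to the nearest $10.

$1,960

Tail multiplier: φ(z)/(1−α) = 0.106365 / 0.052 = 2.045.
ES = 0.8% × 2.045 = 1.636%.
On $120,000: 0.01636 × $120,000 = $1,963.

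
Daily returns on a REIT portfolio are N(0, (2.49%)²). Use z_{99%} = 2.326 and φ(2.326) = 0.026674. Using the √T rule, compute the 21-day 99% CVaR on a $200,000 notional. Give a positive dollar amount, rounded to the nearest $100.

σ_{21d} = 2.49% × √21 = 11.411%.
ES multiplier = φ(z)/(1−α) = 0.026674/0.01 = 2.667.
ES = 11.411% × 2.667 = 30.433%; on $200,000: $60,866.

$60,900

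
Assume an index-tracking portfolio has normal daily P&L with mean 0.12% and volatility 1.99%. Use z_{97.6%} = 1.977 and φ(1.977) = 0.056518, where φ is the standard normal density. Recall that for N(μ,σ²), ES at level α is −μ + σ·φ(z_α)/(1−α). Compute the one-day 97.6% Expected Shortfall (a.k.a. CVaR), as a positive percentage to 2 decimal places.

4.57%

Tail multiplier: φ(z)/(1−α) = 0.056518 / 0.024 = 2.355.
ES = −(0.12%) + 1.99% × 2.355 = 4.566%.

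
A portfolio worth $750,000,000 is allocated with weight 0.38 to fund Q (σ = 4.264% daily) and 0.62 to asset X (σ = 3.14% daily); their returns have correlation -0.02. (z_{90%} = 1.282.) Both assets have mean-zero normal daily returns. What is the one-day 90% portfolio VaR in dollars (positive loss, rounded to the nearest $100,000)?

σ_p² = 0.38²·4.264² + 0.62²·3.14² + 2·-0.02·0.38·0.62·4.264·3.14 = 6.2893 (%²).
σ_p = √6.2893 = 2.508%.
VaR = 1.282 × 2.508% = 3.215%; on $750,000,000 that is $24,112,500.

$24,100,000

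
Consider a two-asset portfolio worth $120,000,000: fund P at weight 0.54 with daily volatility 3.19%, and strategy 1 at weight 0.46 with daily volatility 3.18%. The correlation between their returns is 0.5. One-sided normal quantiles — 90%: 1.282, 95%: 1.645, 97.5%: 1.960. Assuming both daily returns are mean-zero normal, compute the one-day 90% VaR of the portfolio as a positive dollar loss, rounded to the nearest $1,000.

$4,249,000

σ_p² = 0.54²·3.19² + 0.46²·3.18² + 2·0.5·0.54·0.46·3.19·3.18 = 7.6270 (%²).
σ_p = √7.6270 = 2.762%.
VaR = 1.282 × 2.762% = 3.541%; on $120,000,000 that is $4,249,200.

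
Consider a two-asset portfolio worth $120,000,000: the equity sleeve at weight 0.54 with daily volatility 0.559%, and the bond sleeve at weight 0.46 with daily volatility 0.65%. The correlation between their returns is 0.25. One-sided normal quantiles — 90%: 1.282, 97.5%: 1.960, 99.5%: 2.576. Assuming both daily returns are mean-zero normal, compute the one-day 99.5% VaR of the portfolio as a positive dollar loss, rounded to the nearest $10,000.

σ_p² = 0.54²·0.559² + 0.46²·0.65² + 2·0.25·0.54·0.46·0.559·0.65 = 0.2256 (%²).
σ_p = √0.2256 = 0.475%.
VaR = 2.576 × 0.475% = 1.224%; on $120,000,000 that is $1,468,800.

$1,470,000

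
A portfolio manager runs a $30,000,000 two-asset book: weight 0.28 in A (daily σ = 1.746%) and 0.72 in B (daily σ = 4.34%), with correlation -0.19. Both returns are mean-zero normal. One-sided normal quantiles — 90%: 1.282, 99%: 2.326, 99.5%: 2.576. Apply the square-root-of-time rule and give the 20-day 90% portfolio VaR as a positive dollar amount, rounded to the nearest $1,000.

$5,280,000

σ_p = √(0.28²·1.746² + 0.72²·4.34² + 2·-0.19·0.28·0.72·1.746·4.34) = 3.070%.
σ_{20d} = 3.070% × √20 = 13.729%.
VaR = 1.282 × 13.729% = 17.601%; on $30,000,000 that is $5,280,300.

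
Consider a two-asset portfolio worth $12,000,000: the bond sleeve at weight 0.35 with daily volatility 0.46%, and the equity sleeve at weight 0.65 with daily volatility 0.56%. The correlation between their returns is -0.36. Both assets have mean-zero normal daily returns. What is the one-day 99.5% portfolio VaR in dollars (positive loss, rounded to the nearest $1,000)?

σ_p² = 0.35²·0.46² + 0.65²·0.56² + 2·-0.36·0.35·0.65·0.46·0.56 = 0.1162 (%²).
σ_p = √0.1162 = 0.341%.
At 99.5%, z = 2.576.
VaR = 2.576 × 0.341% = 0.878%; on $12,000,000 that is $105,360.

$105,000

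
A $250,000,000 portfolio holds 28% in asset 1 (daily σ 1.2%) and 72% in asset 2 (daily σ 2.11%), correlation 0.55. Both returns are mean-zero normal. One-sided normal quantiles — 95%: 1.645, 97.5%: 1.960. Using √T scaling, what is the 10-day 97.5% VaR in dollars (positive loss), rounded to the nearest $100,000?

σ_p = √(0.28²·1.2² + 0.72²·2.11² + 2·0.55·0.28·0.72·1.2·2.11) = 1.727%.
σ_{10d} = 1.727% × √10 = 5.461%.
VaR = 1.960 × 5.461% = 10.704%; on $250,000,000 that is $26,760,000.

$26,800,000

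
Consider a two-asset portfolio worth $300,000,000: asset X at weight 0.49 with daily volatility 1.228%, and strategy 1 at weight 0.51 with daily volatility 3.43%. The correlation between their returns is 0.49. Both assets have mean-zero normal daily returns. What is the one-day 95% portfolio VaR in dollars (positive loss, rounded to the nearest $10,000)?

σ_p² = 0.49²·1.228² + 0.51²·3.43² + 2·0.49·0.49·0.51·1.228·3.43 = 4.4537 (%²).
σ_p = √4.4537 = 2.110%.
At 95%, z = 1.645.
VaR = 1.645 × 2.110% = 3.471%; on $300,000,000 that is $10,413,000.

$10,410,000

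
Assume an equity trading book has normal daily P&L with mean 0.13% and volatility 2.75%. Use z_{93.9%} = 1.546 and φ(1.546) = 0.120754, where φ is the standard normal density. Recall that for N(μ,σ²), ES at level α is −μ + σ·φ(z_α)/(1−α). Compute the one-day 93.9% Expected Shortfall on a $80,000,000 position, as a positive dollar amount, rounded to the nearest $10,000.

$4,250,000

Tail multiplier: φ(z)/(1−α) = 0.120754 / 0.061 = 1.980.
ES = −(0.13%) + 2.75% × 1.980 = 5.315%.
On $80,000,000: 0.05315 × $80,000,000 = $4,252,000.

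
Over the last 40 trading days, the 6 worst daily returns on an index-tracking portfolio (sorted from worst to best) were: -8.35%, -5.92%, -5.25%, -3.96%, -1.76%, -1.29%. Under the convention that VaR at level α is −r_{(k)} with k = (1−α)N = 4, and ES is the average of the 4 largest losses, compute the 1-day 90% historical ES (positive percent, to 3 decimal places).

The 4 worst returns sum to -23.48%.
ES = −(-23.48%) / 4 = 5.87% ≈ 5.870%.

5.870%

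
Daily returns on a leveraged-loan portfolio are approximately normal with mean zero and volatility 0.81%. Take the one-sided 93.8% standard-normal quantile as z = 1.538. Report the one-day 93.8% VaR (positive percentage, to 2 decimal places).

1.25%

VaR = z·σ = 1.538 × 0.81% = 1.246%.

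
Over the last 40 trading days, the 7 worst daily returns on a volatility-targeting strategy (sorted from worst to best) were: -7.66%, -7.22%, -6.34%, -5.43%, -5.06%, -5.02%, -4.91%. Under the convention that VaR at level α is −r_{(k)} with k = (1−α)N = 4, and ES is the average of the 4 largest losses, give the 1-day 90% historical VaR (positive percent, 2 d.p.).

k = 4; the 4th lowest return is -5.43%, so VaR = 5.43%.

5.43%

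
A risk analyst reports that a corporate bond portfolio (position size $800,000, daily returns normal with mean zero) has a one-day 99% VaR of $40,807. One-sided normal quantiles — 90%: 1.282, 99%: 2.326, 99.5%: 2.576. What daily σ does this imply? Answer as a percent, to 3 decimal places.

2.193%

VaR as a fraction: $40,807 / $800,000 = 5.101%.
σ = VaR / z = 5.101% / 2.326 = 2.193%.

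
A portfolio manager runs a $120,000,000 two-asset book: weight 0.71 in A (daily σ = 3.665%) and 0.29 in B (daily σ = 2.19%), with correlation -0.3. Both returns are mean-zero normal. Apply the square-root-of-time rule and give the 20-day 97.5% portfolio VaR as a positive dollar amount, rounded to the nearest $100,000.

$26,200,000

σ_p = √(0.71²·3.665² + 0.29²·2.19² + 2·-0.3·0.71·0.29·3.665·2.19) = 2.487%.
σ_{20d} = 2.487% × √20 = 11.122%.
z(97.5%) = 1.960.
VaR = 1.960 × 11.122% = 21.799%; on $120,000,000 that is $26,158,800.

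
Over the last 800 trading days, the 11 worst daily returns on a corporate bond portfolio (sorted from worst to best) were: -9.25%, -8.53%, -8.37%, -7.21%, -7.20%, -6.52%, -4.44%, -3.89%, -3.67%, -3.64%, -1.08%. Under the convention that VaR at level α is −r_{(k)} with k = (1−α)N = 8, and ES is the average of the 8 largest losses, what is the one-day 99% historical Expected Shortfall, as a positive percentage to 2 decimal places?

6.93%

The 8 worst returns sum to -55.41%.
ES = −(-55.41%) / 8 = 6.92625% ≈ 6.93%.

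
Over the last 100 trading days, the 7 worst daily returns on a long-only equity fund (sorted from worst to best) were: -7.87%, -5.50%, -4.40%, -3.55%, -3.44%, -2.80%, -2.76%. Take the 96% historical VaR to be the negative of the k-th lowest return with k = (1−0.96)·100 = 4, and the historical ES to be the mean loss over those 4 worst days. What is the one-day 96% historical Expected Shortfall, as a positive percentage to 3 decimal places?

5.330%

The 4 worst returns sum to -21.32%.
ES = −(-21.32%) / 4 = 5.33% ≈ 5.330%.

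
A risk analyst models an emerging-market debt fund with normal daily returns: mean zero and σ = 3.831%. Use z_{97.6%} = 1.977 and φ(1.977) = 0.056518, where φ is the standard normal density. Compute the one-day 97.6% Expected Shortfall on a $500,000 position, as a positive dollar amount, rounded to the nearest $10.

Tail multiplier: φ(z)/(1−α) = 0.056518 / 0.024 = 2.355.
ES = 3.831% × 2.355 = 9.022%.
On $500,000: 0.09022 × $500,000 = $45,110.

$45,110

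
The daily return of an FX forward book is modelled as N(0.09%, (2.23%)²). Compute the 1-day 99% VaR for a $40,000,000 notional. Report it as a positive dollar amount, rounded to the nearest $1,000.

$2,039,000

At 99% one-sided, z = 2.326.
VaR = −μ + z·σ = −(0.09%) + 2.326 × 2.23% = 5.097%.
On $40,000,000: 0.05097 × $40,000,000 = $2,038,800.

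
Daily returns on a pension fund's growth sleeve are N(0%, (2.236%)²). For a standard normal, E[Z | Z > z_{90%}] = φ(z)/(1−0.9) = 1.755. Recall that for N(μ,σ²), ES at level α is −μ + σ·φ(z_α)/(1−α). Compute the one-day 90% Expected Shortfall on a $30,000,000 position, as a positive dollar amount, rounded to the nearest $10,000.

ES = 2.236% × 1.755 = 3.924%.
On $30,000,000: 0.03924 × $30,000,000 = $1,177,200.

$1,180,000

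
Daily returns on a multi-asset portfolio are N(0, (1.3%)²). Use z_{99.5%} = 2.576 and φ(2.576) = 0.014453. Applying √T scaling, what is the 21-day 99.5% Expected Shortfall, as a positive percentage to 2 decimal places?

σ_{21d} = 1.3% × √21 = 5.957%.
ES multiplier = φ(z)/(1−α) = 0.014453/0.005 = 2.891.
ES = 5.957% × 2.891 = 17.222%.

17.22%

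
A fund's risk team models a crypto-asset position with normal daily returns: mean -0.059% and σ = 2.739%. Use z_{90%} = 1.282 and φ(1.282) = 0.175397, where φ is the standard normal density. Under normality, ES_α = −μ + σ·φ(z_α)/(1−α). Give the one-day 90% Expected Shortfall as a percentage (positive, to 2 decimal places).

4.86%

Tail multiplier: φ(z)/(1−α) = 0.175397 / 0.1 = 1.754.
ES = −(-0.059%) + 2.739% × 1.754 = 4.863%.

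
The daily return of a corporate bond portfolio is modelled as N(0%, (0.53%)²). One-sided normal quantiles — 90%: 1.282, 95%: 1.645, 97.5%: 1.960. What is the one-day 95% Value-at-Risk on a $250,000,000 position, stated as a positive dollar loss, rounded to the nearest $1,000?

VaR = z·σ = 1.645 × 0.53% = 0.872%.
On $250,000,000: 0.00872 × $250,000,000 = $2,180,000.

$2,180,000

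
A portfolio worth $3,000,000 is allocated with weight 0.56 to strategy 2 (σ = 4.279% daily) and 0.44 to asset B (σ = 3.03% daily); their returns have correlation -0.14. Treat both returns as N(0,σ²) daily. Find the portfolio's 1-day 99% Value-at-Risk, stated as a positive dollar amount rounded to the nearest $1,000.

$180,000

σ_p² = 0.56²·4.279² + 0.44²·3.03² + 2·-0.14·0.56·0.44·4.279·3.03 = 6.6249 (%²).
σ_p = √6.6249 = 2.574%.
At 99%, z = 2.326.
VaR = 2.326 × 2.574% = 5.987%; on $3,000,000 that is $179,610.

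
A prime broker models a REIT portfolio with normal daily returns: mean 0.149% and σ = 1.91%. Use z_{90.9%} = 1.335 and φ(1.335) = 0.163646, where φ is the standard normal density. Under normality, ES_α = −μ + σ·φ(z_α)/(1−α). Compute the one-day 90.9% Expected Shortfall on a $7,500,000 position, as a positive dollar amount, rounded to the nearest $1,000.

Tail multiplier: φ(z)/(1−α) = 0.163646 / 0.091 = 1.798.
ES = −(0.149%) + 1.91% × 1.798 = 3.285%.
On $7,500,000: 0.03285 × $7,500,000 = $246,375.

$246,000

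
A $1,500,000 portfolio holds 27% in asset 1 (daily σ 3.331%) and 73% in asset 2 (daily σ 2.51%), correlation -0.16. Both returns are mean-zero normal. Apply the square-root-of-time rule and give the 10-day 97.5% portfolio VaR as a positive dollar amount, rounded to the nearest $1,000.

σ_p = √(0.27²·3.331² + 0.73²·2.51² + 2·-0.16·0.27·0.73·3.331·2.51) = 1.908%.
σ_{10d} = 1.908% × √10 = 6.034%.
z(97.5%) = 1.960.
VaR = 1.960 × 6.034% = 11.827%; on $1,500,000 that is $177,405.

$177,000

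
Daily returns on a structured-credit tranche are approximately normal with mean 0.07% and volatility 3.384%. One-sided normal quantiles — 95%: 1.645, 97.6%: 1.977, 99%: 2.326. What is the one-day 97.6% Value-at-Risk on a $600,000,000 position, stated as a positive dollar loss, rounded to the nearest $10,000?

$39,720,000

VaR = −μ + z·σ = −(0.07%) + 1.977 × 3.384% = 6.620%.
On $600,000,000: 0.06620 × $600,000,000 = $39,720,000.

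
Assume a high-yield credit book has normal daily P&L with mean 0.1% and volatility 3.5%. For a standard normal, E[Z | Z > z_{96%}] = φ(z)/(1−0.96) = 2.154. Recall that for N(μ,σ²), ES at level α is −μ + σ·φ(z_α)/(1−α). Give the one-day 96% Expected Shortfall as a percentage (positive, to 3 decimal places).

7.439%

ES = −(0.1%) + 3.5% × 2.154 = 7.439%.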